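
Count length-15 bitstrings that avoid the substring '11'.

A valid string ends in 0 (append to any length-(n-1) valid string) or in 01 (append to any length-(n-2) valid string), so a(n) = a(n-1) + a(n-2) with a(1)=2, a(2)=3.
Building up term by term: a(1)=2, a(2)=3, a(3)=5, a(4)=8, a(5)=13, a(6)=21, a(7)=34, a(8)=55, a(9)=89, a(10)=144, a(11)=233, a(12)=377, a(13)=610, a(14)=987, a(15)=1597.

Final answer: 1597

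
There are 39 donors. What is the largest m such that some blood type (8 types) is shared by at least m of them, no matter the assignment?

There are 8 possible values for blood type (8 types). With 39 donors and 8 categories, by pigeonhole: ceiling(39/8).

Final answer: 5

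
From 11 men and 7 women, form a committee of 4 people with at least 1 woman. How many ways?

Sum over valid woman counts:
C(7,1)C(11,3) = 1155
C(7,2)C(11,2) = 1155
C(7,3)C(11,1) = 385
C(7,4)C(11,0) = 35
Total: 1155 + 1155 + 385 + 35.

Final answer: 2730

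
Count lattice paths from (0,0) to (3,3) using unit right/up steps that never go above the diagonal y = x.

Total monotonic paths to (3,3): C(6,3) = 20.
Paths that cross above y=x (reflection bijection): C(6,4) = 15.
Valid Dyck paths: 20 - 15.
(These counts are the Catalan numbers.)

Final answer: C_{3} = 5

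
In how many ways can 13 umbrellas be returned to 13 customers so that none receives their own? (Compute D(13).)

Derangements satisfy D(n) = (n-1)(D(n-1) + D(n-2)), starting from D(0)=1, D(1)=0.
D(2) = 1 x (0 + 1) = 1
D(3) = 2 x (1 + 0) = 2
D(4) = 3 x (2 + 1) = 9
D(5) = 4 x (9 + 2) = 44
D(6) = 5 x (44 + 9) = 265
D(7) = 6 x (265 + 44) = 1854
D(8) = 7 x (1854 + 265) = 14833
D(9) = 8 x (14833 + 1854) = 133496
D(10) = 9 x (133496 + 14833) = 1334961
D(11) = 10 x (1334961 + 133496) = 14684570
D(12) = 11 x (14684570 + 1334961) = 176214841
D(13) = 12 x (D(12) + D(11)) = 12 x (176214841 + 14684570)

Final answer: D(13) = 2290792932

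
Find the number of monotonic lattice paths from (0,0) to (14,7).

Each path has 14 right steps and 7 up steps in some order (21 steps total).
Choose which 7 of the 21 steps are up: C(21,7).

Final answer: C(21,7) = 116280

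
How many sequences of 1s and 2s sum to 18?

Condition on the final move: it is a 1-step (f(n-1) ways to get there) or a 2-step (f(n-2) ways), so f(n) = f(n-1) + f(n-2), with f(1)=1, f(2)=2.
Computing successive values: f(1)=1, f(2)=2, f(3)=3, f(4)=5, f(5)=8, f(6)=13, f(7)=21, f(8)=34, f(9)=55, f(10)=89, f(11)=144, f(12)=233, f(13)=377, f(14)=610, f(15)=987, f(16)=1597, f(17)=2584, f(18)=4181.

Final answer: 4181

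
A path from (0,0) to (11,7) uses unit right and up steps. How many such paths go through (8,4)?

Paths (0,0)->(8,4): C(12,4) = 495.
Paths (8,4)->(11,7): C(6,3) = 20.
By multiplication principle: 495 x 20.

Final answer: 9900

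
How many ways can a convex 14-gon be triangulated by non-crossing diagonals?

This is counted by the nth Catalan number C_n. Here n = 14 - 2 = 12.
Using C_0 = 1 and C_(k+1) = C_k x 2(2k+1)/(k+2), build up term by term: C_1=1, C_2=2, C_3=5, C_4=14, C_5=42, C_6=132, C_7=429, C_8=1430, C_9=4862, C_10=16796, C_11=58786, C_12=208012.

Final answer: C_{12} = 208012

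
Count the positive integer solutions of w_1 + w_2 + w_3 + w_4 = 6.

Substitute w'_i = w_i - 1 (so w'_i >= 0). Then sum w'_i = 6 - 4 = 2.
Stars and bars: C(2+4-1, 4-1) = C(5,3).

Final answer: C(5,3) = 10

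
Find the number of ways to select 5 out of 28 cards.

C(28,5) = 28!/(5! x 23!).

Final answer: \binom{28}{5} = 98280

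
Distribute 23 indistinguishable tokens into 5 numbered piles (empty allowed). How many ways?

Stars and bars: C(n+k-1, k-1) = C(27,4).

Final answer: C(27,4) = 17550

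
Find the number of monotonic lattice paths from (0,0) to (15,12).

Each path has 15 right steps and 12 up steps in some order (27 steps total).
Choose which 12 of the 27 steps are up: C(27,12).

Final answer: C(27,12) = 17383860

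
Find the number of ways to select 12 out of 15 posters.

C(15,12) = 15!/(12! x 3!).

Final answer: \binom{15}{12} = 455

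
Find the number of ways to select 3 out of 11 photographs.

C(11,3) = 11!/(3! x (11-3)!).

Final answer: C(11,3) = 165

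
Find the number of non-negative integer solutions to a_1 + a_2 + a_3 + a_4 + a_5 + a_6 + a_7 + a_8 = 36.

Stars and bars with 36 stars and 7 bars:
C(36+8-1, 8-1) = C(43,7).

Final answer: C(43,7) = 32224114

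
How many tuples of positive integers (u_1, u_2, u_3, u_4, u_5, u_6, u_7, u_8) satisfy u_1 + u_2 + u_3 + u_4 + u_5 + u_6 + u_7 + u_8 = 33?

Substitute u'_i = u_i - 1 (so u'_i >= 0). Then sum u'_i = 33 - 8 = 25.
Stars and bars: C(25+8-1, 8-1) = C(32,7).

Final answer: C(32,7) = 3365856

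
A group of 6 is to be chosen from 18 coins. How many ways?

C(18,6) = 18!/(6! x (18-6)!).

Final answer: C(18,6) = 18564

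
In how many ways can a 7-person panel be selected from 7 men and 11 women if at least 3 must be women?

Sum over valid woman counts:
C(11,3)C(7,4) = 5775
C(11,4)C(7,3) = 11550
C(11,5)C(7,2) = 9702
C(11,6)C(7,1) = 3234
C(11,7)C(7,0) = 330
Total: 5775 + 11550 + 9702 + 3234 + 330.

Final answer: 30591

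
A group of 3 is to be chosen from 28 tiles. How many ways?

C(28,3) = 28!/(3! x 25!).

Final answer: \binom{28}{3} = 3276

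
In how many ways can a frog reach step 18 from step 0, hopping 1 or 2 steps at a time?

Condition on the final move: it is a 1-step (f(n-1) ways to get there) or a 2-step (f(n-2) ways), so f(n) = f(n-1) + f(n-2), with f(1)=1, f(2)=2.
Iterating the recurrence: f(1)=1, f(2)=2, f(3)=3, f(4)=5, f(5)=8, f(6)=13, f(7)=21, f(8)=34, f(9)=55, f(10)=89, f(11)=144, f(12)=233, f(13)=377, f(14)=610, f(15)=987, f(16)=1597, f(17)=2584, f(18)=4181.

Final answer: 4181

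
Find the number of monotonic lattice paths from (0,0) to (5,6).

Each path has 5 right steps and 6 up steps in some order (11 steps total).
Choose which 6 of the 11 steps are up: C(11,6).

Final answer: C(11,6) = 462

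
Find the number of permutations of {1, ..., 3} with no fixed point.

D(n) = (n-1)(D(n-1) + D(n-2)), D(0)=1, D(1)=0.
D(2) = 1 x (0 + 1) = 1
D(3) = 2 x (D(2) + D(1)) = 2 x (1 + 0)

Final answer: D(3) = 2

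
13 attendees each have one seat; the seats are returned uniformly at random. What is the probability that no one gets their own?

Derangements satisfy D(n) = (n-1)(D(n-1) + D(n-2)), starting from D(0)=1, D(1)=0.
Building up: D(2)=1, D(3)=2, D(4)=9, D(5)=44, D(6)=265, D(7)=1854, D(8)=14833, D(9)=133496, D(10)=1334961, D(11)=14684570, D(12)=176214841, D(13)=2290792932.
Total arrangements: 13! = 6227020800.
Probability = D(13)/13! = 63633137/172972800.

Final answer: D(13)/13! = 2290792932/6227020800 = 0.367879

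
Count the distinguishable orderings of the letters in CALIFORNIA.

Letters (A:2, C:1, F:1, I:2, L:1, N:1, O:1, R:1). Total letters: 10.
Permutations = 10!/(2! x 2!).

Final answer: 907200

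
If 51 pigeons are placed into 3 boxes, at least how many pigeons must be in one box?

By the pigeonhole principle: ceiling(51/3).

Final answer: 17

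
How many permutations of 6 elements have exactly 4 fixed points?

Choose which 4 elements are fixed: C(6,4) = 15.
Derange the remaining 2 using D(j) = (j-1)(D(j-1) + D(j-2)), D(0)=1, D(1)=0: D(2)=1.
Total: 15 x 1.

Final answer: C(6,4) D(2) = 15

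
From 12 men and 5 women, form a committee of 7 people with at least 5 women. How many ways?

Sum over valid woman counts:
C(5,5)C(12,2).

Final answer: 66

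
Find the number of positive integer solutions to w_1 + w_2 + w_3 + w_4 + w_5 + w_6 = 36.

Substitute w'_i = w_i - 1 (so w'_i >= 0). Then sum w'_i = 36 - 6 = 30.
Stars and bars: C(30+6-1, 6-1) = C(35,5).

Final answer: C(35,5) = 324632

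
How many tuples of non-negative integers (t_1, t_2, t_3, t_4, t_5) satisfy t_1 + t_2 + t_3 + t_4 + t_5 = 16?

Stars and bars with 16 stars and 4 bars:
C(16+5-1, 5-1) = C(20,4).

Final answer: C(20,4) = 4845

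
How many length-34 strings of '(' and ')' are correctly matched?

This is a standard Catalan-number count: the answer is C_n. Here n = 17 (pairs).
C_n = C(2n,n)/(n+1), so C_{17} = C(34,17)/18 = 2333606220/18.

Final answer: C_{17} = 129644790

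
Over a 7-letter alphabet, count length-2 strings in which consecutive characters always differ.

First character: 7 choices. Each subsequent: 6 choices (must differ from the previous one).
Total: 7 x 6^1.

Final answer: 7 x 6^{1} = 42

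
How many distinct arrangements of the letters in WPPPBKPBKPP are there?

Letters (B:2, K:2, P:6, W:1). Total letters: 11.
Permutations = 11!/(6! x 2! x 2!).

Final answer: 13860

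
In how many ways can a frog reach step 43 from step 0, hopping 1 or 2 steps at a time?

Let f(n) be the number of climbs. Removing the last move (1 or 2 steps) gives f(n) = f(n-1) + f(n-2); base cases f(1)=1, f(2)=2.
Iterating the recurrence: f(1)=1, f(2)=2, f(3)=3, f(4)=5, f(5)=8, f(6)=13, f(7)=21, f(8)=34, f(9)=55, f(10)=89, f(11)=144, f(12)=233, f(13)=377, f(14)=610, f(15)=987, f(16)=1597, f(17)=2584, f(18)=4181, f(19)=6765, f(20)=10946, f(21)=17711, f(22)=28657, f(23)=46368, f(24)=75025, f(25)=121393, f(26)=196418, f(27)=317811, f(28)=514229, f(29)=832040, f(30)=1346269, f(31)=2178309, f(32)=3524578, f(33)=5702887, f(34)=9227465, f(35)=14930352, f(36)=24157817, f(37)=39088169, f(38)=63245986, f(39)=102334155, f(40)=165580141, f(41)=267914296, f(42)=433494437, f(43)=701408733.

Final answer: 701408733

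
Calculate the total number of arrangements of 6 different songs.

The number of ways to arrange 6 distinct objects is 6!.

Final answer: 6! = 720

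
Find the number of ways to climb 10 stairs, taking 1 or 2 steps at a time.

Let f(n) be the number of climbs. Removing the last move (1 or 2 steps) gives f(n) = f(n-1) + f(n-2); base cases f(1)=1, f(2)=2.
Building up term by term: f(1)=1, f(2)=2, f(3)=3, f(4)=5, f(5)=8, f(6)=13, f(7)=21, f(8)=34, f(9)=55, f(10)=89.

Final answer: 89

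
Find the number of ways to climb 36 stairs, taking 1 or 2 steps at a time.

Condition on the final move: it is a 1-step (f(n-1) ways to get there) or a 2-step (f(n-2) ways), so f(n) = f(n-1) + f(n-2), with f(1)=1, f(2)=2.
Iterating the recurrence: f(1)=1, f(2)=2, f(3)=3, f(4)=5, f(5)=8, f(6)=13, f(7)=21, f(8)=34, f(9)=55, f(10)=89, f(11)=144, f(12)=233, f(13)=377, f(14)=610, f(15)=987, f(16)=1597, f(17)=2584, f(18)=4181, f(19)=6765, f(20)=10946, f(21)=17711, f(22)=28657, f(23)=46368, f(24)=75025, f(25)=121393, f(26)=196418, f(27)=317811, f(28)=514229, f(29)=832040, f(30)=1346269, f(31)=2178309, f(32)=3524578, f(33)=5702887, f(34)=9227465, f(35)=14930352, f(36)=24157817.

Final answer: 24157817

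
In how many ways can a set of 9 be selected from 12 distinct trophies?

C(12,9) = 12!/(9! x 3!).

Final answer: \binom{12}{9} = 220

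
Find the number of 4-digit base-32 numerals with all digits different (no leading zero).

The leading digit has 31 choices (anything but zero); the next has 31 (anything but the first), then 30, and so on, one fewer each time.
Total: 31 x 31 x 30 x 29.

Final answer: 836070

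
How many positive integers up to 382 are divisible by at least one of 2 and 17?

Multiples of 2: 191. Multiples of 17: 22. Of both (lcm=34): 11.
By inclusion-exclusion: 191 + 22 - 11.

Final answer: 202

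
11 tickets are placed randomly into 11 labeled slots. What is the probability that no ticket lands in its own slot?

Derangements satisfy D(n) = (n-1)(D(n-1) + D(n-2)), starting from D(0)=1, D(1)=0.
Building up: D(2)=1, D(3)=2, D(4)=9, D(5)=44, D(6)=265, D(7)=1854, D(8)=14833, D(9)=133496, D(10)=1334961, D(11)=14684570.
Total arrangements: 11! = 39916800.
Probability = D(11)/11! = 1468457/3991680.

Final answer: D(11)/11! = 14684570/39916800 = 0.367879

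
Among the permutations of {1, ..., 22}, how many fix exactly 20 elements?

Choose which 20 elements are fixed: C(22,20) = 231.
Derange the remaining 2 using D(j) = (j-1)(D(j-1) + D(j-2)), D(0)=1, D(1)=0: D(2)=1.
Total: 231 x 1.

Final answer: C(22,20) D(2) = 231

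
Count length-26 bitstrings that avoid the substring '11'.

Let a(n) count valid strings. If the last bit is 0 the prefix is any valid string of length n-1; if it is 1 the string must end in 01 with a valid prefix of length n-2. So a(n) = a(n-1) + a(n-2), a(1)=2, a(2)=3.
Computing successive values: a(1)=2, a(2)=3, a(3)=5, a(4)=8, a(5)=13, a(6)=21, a(7)=34, a(8)=55, a(9)=89, a(10)=144, a(11)=233, a(12)=377, a(13)=610, a(14)=987, a(15)=1597, a(16)=2584, a(17)=4181, a(18)=6765, a(19)=10946, a(20)=17711, a(21)=28657, a(22)=46368, a(23)=75025, a(24)=121393, a(25)=196418, a(26)=317811.

Final answer: 317811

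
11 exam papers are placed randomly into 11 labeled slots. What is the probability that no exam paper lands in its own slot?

Derangements satisfy D(n) = (n-1)(D(n-1) + D(n-2)), starting from D(0)=1, D(1)=0.
Building up: D(2)=1, D(3)=2, D(4)=9, D(5)=44, D(6)=265, D(7)=1854, D(8)=14833, D(9)=133496, D(10)=1334961, D(11)=14684570.
Total arrangements: 11! = 39916800.
Probability = D(11)/11! = 1468457/3991680.

Final answer: D(11)/11! = 14684570/39916800 = 0.367879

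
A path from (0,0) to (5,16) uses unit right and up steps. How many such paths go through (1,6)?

Paths (0,0)->(1,6): C(7,6) = 7.
Paths (1,6)->(5,16): C(14,10) = 1001.
By multiplication principle: 7 x 1001.

Final answer: 7007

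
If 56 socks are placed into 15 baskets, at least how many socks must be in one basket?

By the pigeonhole principle: ceiling(56/15).

Final answer: 4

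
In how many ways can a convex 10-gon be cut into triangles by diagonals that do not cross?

The structures are counted by the Catalan number C_n. Here n = 10 - 2 = 8.
C_n = C(2n,n)/(n+1), so C_{8} = C(16,8)/9 = 12870/9.

Final answer: C_{8} = 1430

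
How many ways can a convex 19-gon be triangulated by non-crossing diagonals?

The structures are counted by the Catalan number C_n. Here n = 19 - 2 = 17.
C_n = (2n)!/(n!(n+1)!), so C_{17} = 34!/(17! x 18!) = C(34,17)/18 = 2333606220/18.

Final answer: C_{17} = 129644790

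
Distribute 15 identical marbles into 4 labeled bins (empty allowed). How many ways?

Stars and bars: C(n+k-1, k-1) = C(18,3).

Final answer: C(18,3) = 816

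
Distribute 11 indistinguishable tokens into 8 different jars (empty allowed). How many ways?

Stars and bars: C(n+k-1, k-1) = C(18,7).

Final answer: C(18,7) = 31824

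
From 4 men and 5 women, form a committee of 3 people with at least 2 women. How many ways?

Sum over valid woman counts:
C(5,2)C(4,1) = 40
C(5,3)C(4,0) = 10
Total: 40 + 10.

Final answer: 50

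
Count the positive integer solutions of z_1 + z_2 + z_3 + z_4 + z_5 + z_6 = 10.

Substitute z'_i = z_i - 1 (so z'_i >= 0). Then sum z'_i = 10 - 6 = 4.
Stars and bars: C(4+6-1, 6-1) = C(9,5).

Final answer: C(9,5) = 126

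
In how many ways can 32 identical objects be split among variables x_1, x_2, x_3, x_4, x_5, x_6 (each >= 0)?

Stars and bars with 32 stars and 5 bars:
C(32+6-1, 6-1) = C(37,5).

Final answer: C(37,5) = 435897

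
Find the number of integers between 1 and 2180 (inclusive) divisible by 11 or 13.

Multiples of 11: 198. Multiples of 13: 167. Of both (lcm=143): 15.
By inclusion-exclusion: 198 + 167 - 15.

Final answer: 350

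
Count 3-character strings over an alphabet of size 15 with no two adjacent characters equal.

First character: 15 choices. Each subsequent: 14 choices (must differ from the previous one).
Total: 15 x 14^2.

Final answer: 15 x 14^{2} = 2940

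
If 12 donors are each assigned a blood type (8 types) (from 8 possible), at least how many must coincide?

There are 8 possible values for blood type (8 types). With 12 donors and 8 categories, by pigeonhole: ceiling(12/8).

Final answer: 2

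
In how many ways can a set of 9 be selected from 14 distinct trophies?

C(14,9) = 14!/(9! x 5!).

Final answer: \binom{14}{9} = 2002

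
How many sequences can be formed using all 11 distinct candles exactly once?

The number of ways to arrange 11 distinct objects is 11!.

Final answer: 11! = 39916800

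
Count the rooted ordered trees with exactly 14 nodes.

This is a standard Catalan-number count: the answer is C_n. Here n = 14 - 1 = 13.
C_n = C(2n,n) - C(2n,n+1), so C_{13} = C(26,13) - C(26,14) = 10400600 - 9657700.

Final answer: C_{13} = 742900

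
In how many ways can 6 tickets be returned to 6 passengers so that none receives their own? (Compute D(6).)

Derangements satisfy D(n) = (n-1)(D(n-1) + D(n-2)), starting from D(0)=1, D(1)=0.
D(2) = 1 x (0 + 1) = 1
D(3) = 2 x (1 + 0) = 2
D(4) = 3 x (2 + 1) = 9
D(5) = 4 x (9 + 2) = 44
D(6) = 5 x (D(5) + D(4)) = 5 x (44 + 9)

Final answer: D(6) = 265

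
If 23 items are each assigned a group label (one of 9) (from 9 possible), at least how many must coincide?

There are 9 possible values for group label (one of 9). With 23 items and 9 categories, by pigeonhole: ceiling(23/9).

Final answer: 3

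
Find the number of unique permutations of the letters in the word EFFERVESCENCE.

Letters (C:2, E:5, F:2, N:1, R:1, S:1, V:1). Total letters: 13.
Permutations = 13!/(5! x 2! x 2!).

Final answer: 12972960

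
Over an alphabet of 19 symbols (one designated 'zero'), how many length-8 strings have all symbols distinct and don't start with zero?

The leading digit has 18 choices (anything but zero); the next has 18 (anything but the first), then 17, and so on, one fewer each time.
Total: 18 x 18 x 17 x 16 x 15 x 14 x 13 x 12.

Final answer: 2887073280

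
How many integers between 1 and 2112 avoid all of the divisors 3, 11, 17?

|div by 3|=704, |div by 11|=192, |div by 17|=124.
|div by 3&11|=64, |div by 3&17|=41, |div by 11&17|=11, |div by all|=3.
By inclusion-exclusion, divisible by at least one: 704+192+124-64-41-11+3 = 907.
Not divisible by any: 2112 - 907.

Final answer: 1205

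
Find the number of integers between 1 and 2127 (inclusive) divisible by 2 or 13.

Multiples of 2: 1063. Multiples of 13: 163. Of both (lcm=26): 81.
By inclusion-exclusion: 1063 + 163 - 81.

Final answer: 1145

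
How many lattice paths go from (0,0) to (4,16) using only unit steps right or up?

Each path has 4 right steps and 16 up steps in some order (20 steps total).
Choose which 16 of the 20 steps are up: C(20,16).

Final answer: C(20,16) = 4845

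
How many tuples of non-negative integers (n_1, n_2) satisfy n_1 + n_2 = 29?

Stars and bars with 29 stars and 1 bars:
C(29+2-1, 2-1) = C(30,1).

Final answer: C(30,1) = 30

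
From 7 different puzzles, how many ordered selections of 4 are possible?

P(7,4) = 7!/(7-4)! = 7!/3!.

Final answer: P(7,4) = 840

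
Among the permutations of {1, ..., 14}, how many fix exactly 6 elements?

Choose which 6 elements are fixed: C(14,6) = 3003.
Derange the remaining 8 using D(j) = (j-1)(D(j-1) + D(j-2)), D(0)=1, D(1)=0: D(2)=1, D(3)=2, D(4)=9, D(5)=44, D(6)=265, D(7)=1854, D(8)=14833.
Total: 3003 x 14833.

Final answer: C(14,6) D(8) = 44543499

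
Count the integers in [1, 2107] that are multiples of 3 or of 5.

Multiples of 3: 702. Multiples of 5: 421. Of both (lcm=15): 140.
By inclusion-exclusion: 702 + 421 - 140.

Final answer: 983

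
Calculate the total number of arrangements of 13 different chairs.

The number of ways to arrange 13 distinct objects is 13!.

Final answer: 13! = 6227020800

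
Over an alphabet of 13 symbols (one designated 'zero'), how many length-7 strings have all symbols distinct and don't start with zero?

The leading digit has 12 choices (anything but zero); the next has 12 (anything but the first), then 11, and so on, one fewer each time.
Total: 12 x 12 x 11 x 10 x 9 x 8 x 7.

Final answer: 7983360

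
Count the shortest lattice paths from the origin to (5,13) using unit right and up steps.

Each path has 5 right steps and 13 up steps in some order (18 steps total).
Choose which 13 of the 18 steps are up: C(18,13).

Final answer: C(18,13) = 8568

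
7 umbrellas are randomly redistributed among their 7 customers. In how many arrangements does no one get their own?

D(n) = (n-1)(D(n-1) + D(n-2)), D(0)=1, D(1)=0.
D(2) = 1 x (0 + 1) = 1
D(3) = 2 x (1 + 0) = 2
D(4) = 3 x (2 + 1) = 9
D(5) = 4 x (9 + 2) = 44
D(6) = 5 x (44 + 9) = 265
D(7) = 6 x (D(6) + D(5)) = 6 x (265 + 44)

Final answer: D(7) = 1854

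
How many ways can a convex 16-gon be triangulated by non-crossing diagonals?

The structures are counted by the Catalan number C_n. Here n = 16 - 2 = 14.
C_n = C(2n,n)/(n+1), so C_{14} = C(28,14)/15 = 40116600/15.

Final answer: C_{14} = 2674440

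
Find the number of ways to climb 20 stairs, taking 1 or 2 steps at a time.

Let f(n) be the number of climbs. Removing the last move (1 or 2 steps) gives f(n) = f(n-1) + f(n-2); base cases f(1)=1, f(2)=2.
Iterating the recurrence: f(1)=1, f(2)=2, f(3)=3, f(4)=5, f(5)=8, f(6)=13, f(7)=21, f(8)=34, f(9)=55, f(10)=89, f(11)=144, f(12)=233, f(13)=377, f(14)=610, f(15)=987, f(16)=1597, f(17)=2584, f(18)=4181, f(19)=6765, f(20)=10946.

Final answer: 10946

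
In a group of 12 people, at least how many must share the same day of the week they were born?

There are 7 possible values for day of the week they were born. With 12 people and 7 categories, by pigeonhole: ceiling(12/7).

Final answer: 2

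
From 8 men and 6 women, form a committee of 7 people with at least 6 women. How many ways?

Sum over valid woman counts:
C(6,6)C(8,1).

Final answer: 8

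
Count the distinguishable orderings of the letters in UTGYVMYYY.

Letters (G:1, M:1, T:1, U:1, V:1, Y:4). Total letters: 9.
Permutations = 9!/(4!).

Final answer: 15120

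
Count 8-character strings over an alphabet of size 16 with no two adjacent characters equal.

Let g(n) count such strings. g(1) = 16, and each valid string of length n-1 extends in 15 ways (any symbol but the last), so g(n) = 15 g(n-1).
Total: g(8) = 16 x 15^7.

Final answer: 16 x 15^{7} = 2733750000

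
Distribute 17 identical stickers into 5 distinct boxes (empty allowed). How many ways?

Stars and bars: C(n+k-1, k-1) = C(21,4).

Final answer: C(21,4) = 5985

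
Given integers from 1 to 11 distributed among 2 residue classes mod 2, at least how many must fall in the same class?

By pigeonhole with 11 objects and 2 categories: ceiling(11/2).

Final answer: 6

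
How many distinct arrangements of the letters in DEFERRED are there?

Letters (D:2, E:3, F:1, R:2). Total letters: 8.
Permutations = 8!/(3! x 2! x 2!).

Final answer: 1680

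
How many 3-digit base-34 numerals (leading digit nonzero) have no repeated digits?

First digit: 33 (nonzero). Second: 33 (not first). Third: 32, etc.
Total: 33 x 33 x 32.

Final answer: 34848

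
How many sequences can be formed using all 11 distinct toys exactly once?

The number of ways to arrange 11 distinct objects is 11!.

Final answer: 11! = 39916800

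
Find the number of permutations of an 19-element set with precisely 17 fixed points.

Choose which 17 elements are fixed: C(19,17) = 171.
Derange the remaining 2 using D(j) = (j-1)(D(j-1) + D(j-2)), D(0)=1, D(1)=0: D(2)=1.
Total: 171 x 1.

Final answer: C(19,17) D(2) = 171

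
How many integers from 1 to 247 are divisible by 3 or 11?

Multiples of 3: 82. Multiples of 11: 22. Of both (lcm=33): 7.
By inclusion-exclusion: 82 + 22 - 7.

Final answer: 97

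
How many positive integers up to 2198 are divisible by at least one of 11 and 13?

Multiples of 11: 199. Multiples of 13: 169. Of both (lcm=143): 15.
By inclusion-exclusion: 199 + 169 - 15.

Final answer: 353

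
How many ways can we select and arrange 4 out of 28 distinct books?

P(28,4) = 28!/(28-4)! = 28!/24!.

Final answer: P(28,4) = 491400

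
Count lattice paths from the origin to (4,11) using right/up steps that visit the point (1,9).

Paths (0,0)->(1,9): C(10,9) = 10.
Paths (1,9)->(4,11): C(5,2) = 10.
By multiplication principle: 10 x 10.

Final answer: 100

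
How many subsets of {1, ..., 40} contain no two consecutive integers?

Let a(n) count such subsets of {1, ..., n}. Either n is excluded (a(n-1) ways) or n is included, forcing n-1 out (a(n-2) ways), so a(n) = a(n-1) + a(n-2) with a(1)=2, a(2)=3.
Computing successive values: a(1)=2, a(2)=3, a(3)=5, a(4)=8, a(5)=13, a(6)=21, a(7)=34, a(8)=55, a(9)=89, a(10)=144, a(11)=233, a(12)=377, a(13)=610, a(14)=987, a(15)=1597, a(16)=2584, a(17)=4181, a(18)=6765, a(19)=10946, a(20)=17711, a(21)=28657, a(22)=46368, a(23)=75025, a(24)=121393, a(25)=196418, a(26)=317811, a(27)=514229, a(28)=832040, a(29)=1346269, a(30)=2178309, a(31)=3524578, a(32)=5702887, a(33)=9227465, a(34)=14930352, a(35)=24157817, a(36)=39088169, a(37)=63245986, a(38)=102334155, a(39)=165580141, a(40)=267914296.

Final answer: 267914296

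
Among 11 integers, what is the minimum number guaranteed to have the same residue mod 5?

There are 5 possible values for residue mod 5. With 11 integers and 5 categories, by pigeonhole: ceiling(11/5).

Final answer: 3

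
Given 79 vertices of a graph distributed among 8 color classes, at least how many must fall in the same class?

By pigeonhole with 79 objects and 8 categories: ceiling(79/8).

Final answer: 10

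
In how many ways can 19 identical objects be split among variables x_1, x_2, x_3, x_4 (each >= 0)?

Stars and bars with 19 stars and 3 bars:
C(19+4-1, 4-1) = C(22,3).

Final answer: C(22,3) = 1540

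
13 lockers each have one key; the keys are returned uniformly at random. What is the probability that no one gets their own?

D(n) = (n-1)(D(n-1) + D(n-2)), D(0)=1, D(1)=0.
Building up: D(2)=1, D(3)=2, D(4)=9, D(5)=44, D(6)=265, D(7)=1854, D(8)=14833, D(9)=133496, D(10)=1334961, D(11)=14684570, D(12)=176214841, D(13)=2290792932.
Total arrangements: 13! = 6227020800.
Probability = D(13)/13! = 63633137/172972800.

Final answer: D(13)/13! = 2290792932/6227020800 = 0.367879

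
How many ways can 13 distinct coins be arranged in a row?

The number of ways to arrange 13 distinct objects is 13!.

Final answer: 13! = 6227020800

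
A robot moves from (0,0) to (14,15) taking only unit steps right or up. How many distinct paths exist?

Each path has 14 right steps and 15 up steps in some order (29 steps total).
Choose which 15 of the 29 steps are up: C(29,15).

Final answer: C(29,15) = 77558760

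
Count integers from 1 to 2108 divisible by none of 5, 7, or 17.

|div by 5|=421, |div by 7|=301, |div by 17|=124.
|div by 5&7|=60, |div by 5&17|=24, |div by 7&17|=17, |div by all|=3.
By inclusion-exclusion, divisible by at least one: 421+301+124-60-24-17+3 = 748.
Not divisible by any: 2108 - 748.

Final answer: 1360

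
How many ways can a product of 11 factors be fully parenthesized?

This is a standard Catalan-number count: the answer is C_n. Here n = 11 - 1 = 10.
C_n = C(2n,n) - C(2n,n+1), so C_{10} = C(20,10) - C(20,11) = 184756 - 167960.

Final answer: C_{10} = 16796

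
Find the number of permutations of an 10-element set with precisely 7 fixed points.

Choose which 7 elements are fixed: C(10,7) = 120.
Derange the remaining 3 using D(j) = (j-1)(D(j-1) + D(j-2)), D(0)=1, D(1)=0: D(2)=1, D(3)=2.
Total: 120 x 2.

Final answer: C(10,7) D(3) = 240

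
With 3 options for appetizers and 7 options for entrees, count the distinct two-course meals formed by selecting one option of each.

By the multiplication principle: 3 x 7.

Final answer: 21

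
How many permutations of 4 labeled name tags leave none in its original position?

D(n) = (n-1)(D(n-1) + D(n-2)), D(0)=1, D(1)=0.
D(2) = 1 x (0 + 1) = 1
D(3) = 2 x (1 + 0) = 2
D(4) = 3 x (D(3) + D(2)) = 3 x (2 + 1)

Final answer: D(4) = 9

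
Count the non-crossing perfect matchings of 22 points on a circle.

This is a standard Catalan-number count: the answer is C_n. Here n = 22/2 = 11.
C_n = C(2n,n) - C(2n,n+1), so C_{11} = C(22,11) - C(22,12) = 705432 - 646646.

Final answer: C_{11} = 58786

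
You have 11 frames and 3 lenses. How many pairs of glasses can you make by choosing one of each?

By the multiplication principle: 11 x 3.

Final answer: 33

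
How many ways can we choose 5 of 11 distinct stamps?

C(11,5) = 11!/(5! x (11-5)!).

Final answer: C(11,5) = 462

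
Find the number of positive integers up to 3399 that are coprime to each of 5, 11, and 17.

|div by 5|=679, |div by 11|=309, |div by 17|=199.
|div by 5&11|=61, |div by 5&17|=39, |div by 11&17|=18, |div by all|=3.
By inclusion-exclusion, divisible by at least one: 679+309+199-61-39-18+3 = 1072.
Not divisible by any: 3399 - 1072.

Final answer: 2327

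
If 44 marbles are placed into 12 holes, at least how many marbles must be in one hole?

By the pigeonhole principle: ceiling(44/12).

Final answer: 4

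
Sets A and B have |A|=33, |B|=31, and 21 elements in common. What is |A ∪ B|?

|A union B| = |A| + |B| - |A intersect B| = 33 + 31 - 21.

Final answer: 43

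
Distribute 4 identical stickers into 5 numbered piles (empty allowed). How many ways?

Stars and bars: C(n+k-1, k-1) = C(8,4).

Final answer: C(8,4) = 70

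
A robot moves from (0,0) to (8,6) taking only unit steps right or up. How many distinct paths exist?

Each path has 8 right steps and 6 up steps in some order (14 steps total).
Choose which 6 of the 14 steps are up: C(14,6).

Final answer: C(14,6) = 3003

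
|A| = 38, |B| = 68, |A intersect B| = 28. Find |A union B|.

|A union B| = |A| + |B| - |A intersect B| = 38 + 68 - 28.

Final answer: 78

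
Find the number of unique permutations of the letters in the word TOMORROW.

Letters (M:1, O:3, R:2, T:1, W:1). Total letters: 8.
Permutations = 8!/(3! x 2!).

Final answer: 3360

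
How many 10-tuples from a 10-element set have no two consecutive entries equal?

First character: 10 choices. Each subsequent: 9 choices (must differ from the previous one).
Total: 10 x 9^9.

Final answer: 10 x 9^{9} = 3874204890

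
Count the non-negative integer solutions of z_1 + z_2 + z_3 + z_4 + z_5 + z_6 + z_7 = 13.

Stars and bars with 13 stars and 6 bars:
C(13+7-1, 7-1) = C(19,6).

Final answer: C(19,6) = 27132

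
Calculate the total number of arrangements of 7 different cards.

The number of ways to arrange 7 distinct objects is 7!.

Final answer: 7! = 5040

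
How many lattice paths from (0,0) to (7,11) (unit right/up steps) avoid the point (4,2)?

Total paths to (7,11): C(18,11) = 31824.
Paths through (4,2): C(6,2) x C(12,9) = 3300.
Avoiding (4,2): 31824 - 3300.

Final answer: 28524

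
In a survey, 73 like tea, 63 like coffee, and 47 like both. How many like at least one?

|A union B| = |A| + |B| - |A intersect B| = 73 + 63 - 47.

Final answer: 89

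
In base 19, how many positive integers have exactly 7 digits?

These are the integers in [19^6, 19^7), so the count is 19^7 - 19^6 = 18 x 19^6.

Final answer: 846825858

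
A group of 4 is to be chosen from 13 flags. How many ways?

C(13,4) = 13!/(4! x 9!).

Final answer: \binom{13}{4} = 715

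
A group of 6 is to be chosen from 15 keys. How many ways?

C(15,6) = 15!/(6! x (15-6)!).

Final answer: C(15,6) = 5005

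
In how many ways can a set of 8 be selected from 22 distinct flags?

C(22,8) = 22!/(8! x 14!).

Final answer: \binom{22}{8} = 319770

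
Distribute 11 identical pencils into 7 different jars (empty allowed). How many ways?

Stars and bars: C(n+k-1, k-1) = C(17,6).

Final answer: C(17,6) = 12376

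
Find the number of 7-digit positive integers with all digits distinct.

First digit: 9 (not 0). Second: 9 (not first). Third: 8, etc.
Total: 9 x 9 x 8 x 7 x 6 x 5 x 4.

Final answer: 544320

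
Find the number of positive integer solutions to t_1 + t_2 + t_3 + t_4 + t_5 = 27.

Substitute t'_i = t_i - 1 (so t'_i >= 0). Then sum t'_i = 27 - 5 = 22.
Stars and bars: C(22+5-1, 5-1) = C(26,4).

Final answer: C(26,4) = 14950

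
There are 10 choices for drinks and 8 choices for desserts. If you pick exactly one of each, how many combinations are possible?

By the multiplication principle: 10 x 8.

Final answer: 80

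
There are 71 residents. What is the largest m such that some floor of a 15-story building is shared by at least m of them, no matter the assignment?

There are 15 possible values for floor of a 15-story building. With 71 residents and 15 categories, by pigeonhole: ceiling(71/15).

Final answer: 5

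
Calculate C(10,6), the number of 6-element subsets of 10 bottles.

C(10,6) = 10!/(6! x 4!).

Final answer: \binom{10}{6} = 210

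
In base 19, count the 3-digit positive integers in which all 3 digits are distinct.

The leading digit has 18 choices (anything but zero); the next has 18 (anything but the first), then 17, and so on, one fewer each time.
Total: 18 x 18 x 17.

Final answer: 5508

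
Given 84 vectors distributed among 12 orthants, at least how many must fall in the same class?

By pigeonhole with 84 objects and 12 categories: ceiling(84/12).

Final answer: 7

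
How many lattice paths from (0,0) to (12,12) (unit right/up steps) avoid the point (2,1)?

Total paths to (12,12): C(24,12) = 2704156.
Paths through (2,1): C(3,1) x C(21,11) = 1058148.
Avoiding (2,1): 2704156 - 1058148.

Final answer: 1646008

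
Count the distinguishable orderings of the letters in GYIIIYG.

Letters (G:2, I:3, Y:2). Total letters: 7.
Permutations = 7!/(3! x 2! x 2!).

Final answer: 210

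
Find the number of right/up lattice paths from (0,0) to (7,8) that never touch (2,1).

Total paths to (7,8): C(15,8) = 6435.
Paths through (2,1): C(3,1) x C(12,7) = 2376.
Avoiding (2,1): 6435 - 2376.

Final answer: 4059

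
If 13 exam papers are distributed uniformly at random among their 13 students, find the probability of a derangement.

Use the recurrence D(n) = (n-1)(D(n-1) + D(n-2)) with D(0)=1, D(1)=0.
Building up: D(2)=1, D(3)=2, D(4)=9, D(5)=44, D(6)=265, D(7)=1854, D(8)=14833, D(9)=133496, D(10)=1334961, D(11)=14684570, D(12)=176214841, D(13)=2290792932.
Total arrangements: 13! = 6227020800.
Probability = D(13)/13! = 63633137/172972800.

Final answer: D(13)/13! = 2290792932/6227020800 = 0.367879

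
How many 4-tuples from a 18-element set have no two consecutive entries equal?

First character: 18 choices. Each subsequent: 17 choices (must differ from the previous one).
Total: 18 x 17^3.

Final answer: 18 x 17^{3} = 88434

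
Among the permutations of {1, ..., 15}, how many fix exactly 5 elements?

Choose which 5 elements are fixed: C(15,5) = 3003.
Derange the remaining 10 using D(j) = (j-1)(D(j-1) + D(j-2)), D(0)=1, D(1)=0: D(2)=1, D(3)=2, D(4)=9, D(5)=44, D(6)=265, D(7)=1854, D(8)=14833, D(9)=133496, D(10)=1334961.
Total: 3003 x 1334961.

Final answer: C(15,5) D(10) = 4008887883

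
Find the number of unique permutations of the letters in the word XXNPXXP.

Letters (N:1, P:2, X:4). Total letters: 7.
Permutations = 7!/(4! x 2!).

Final answer: 105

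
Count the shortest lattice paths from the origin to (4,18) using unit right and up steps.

Each path has 4 right steps and 18 up steps in some order (22 steps total).
Choose which 18 of the 22 steps are up: C(22,18).

Final answer: C(22,18) = 7315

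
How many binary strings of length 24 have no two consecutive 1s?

A valid string ends in 0 (append to any length-(n-1) valid string) or in 01 (append to any length-(n-2) valid string), so a(n) = a(n-1) + a(n-2) with a(1)=2, a(2)=3.
Computing successive values: a(1)=2, a(2)=3, a(3)=5, a(4)=8, a(5)=13, a(6)=21, a(7)=34, a(8)=55, a(9)=89, a(10)=144, a(11)=233, a(12)=377, a(13)=610, a(14)=987, a(15)=1597, a(16)=2584, a(17)=4181, a(18)=6765, a(19)=10946, a(20)=17711, a(21)=28657, a(22)=46368, a(23)=75025, a(24)=121393.

Final answer: 121393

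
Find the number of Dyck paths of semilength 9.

Total monotonic paths to (9,9): C(18,9) = 48620.
A path is bad iff it touches y = x + 1; reflecting its initial segment maps bad paths bijectively onto all paths to (8,10), of which there are C(18,10) = 43758.
Valid Dyck paths: 48620 - 43758.
(This is the Catalan number C_{9}.)

Final answer: C_{9} = 4862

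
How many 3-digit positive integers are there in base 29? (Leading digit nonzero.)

Leading digit: 28 options (nonzero). Other 2 digit(s): 29 options each.
Total: 28 x 29^2.

Final answer: 23548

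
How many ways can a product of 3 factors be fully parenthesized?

This is counted by the nth Catalan number C_n. Here n = 3 - 1 = 2.
C_n = C(2n,n)/(n+1), so C_{2} = C(4,2)/3 = 6/3.

Final answer: C_{2} = 2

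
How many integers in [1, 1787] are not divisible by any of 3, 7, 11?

|div by 3|=595, |div by 7|=255, |div by 11|=162.
|div by 3&7|=85, |div by 3&11|=54, |div by 7&11|=23, |div by all|=7.
By inclusion-exclusion, divisible by at least one: 595+255+162-85-54-23+7 = 857.
Not divisible by any: 1787 - 857.

Final answer: 930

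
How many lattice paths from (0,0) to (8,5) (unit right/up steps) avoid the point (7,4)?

Total paths to (8,5): C(13,5) = 1287.
Paths through (7,4): C(11,4) x C(2,1) = 660.
Avoiding (7,4): 1287 - 660.

Final answer: 627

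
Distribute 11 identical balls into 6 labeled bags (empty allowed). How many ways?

Stars and bars: C(n+k-1, k-1) = C(16,5).

Final answer: C(16,5) = 4368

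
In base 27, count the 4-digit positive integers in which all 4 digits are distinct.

First digit: 26 (nonzero). Second: 26 (not first). Third: 25, etc.
Total: 26 x 26 x 25 x 24.

Final answer: 405600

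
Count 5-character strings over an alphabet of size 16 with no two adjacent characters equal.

First character: 16 choices. Each subsequent: 15 choices (must differ from the previous one).
Total: 16 x 15^4.

Final answer: 16 x 15^{4} = 810000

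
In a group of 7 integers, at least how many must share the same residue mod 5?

There are 5 possible values for residue mod 5. With 7 integers and 5 categories, by pigeonhole: ceiling(7/5).

Final answer: 2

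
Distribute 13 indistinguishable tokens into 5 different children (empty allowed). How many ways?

Stars and bars: C(n+k-1, k-1) = C(17,4).

Final answer: C(17,4) = 2380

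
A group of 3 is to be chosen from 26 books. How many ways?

C(26,3) = 26!/(3! x 23!).

Final answer: \binom{26}{3} = 2600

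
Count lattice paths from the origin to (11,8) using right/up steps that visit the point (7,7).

Paths (0,0)->(7,7): C(14,7) = 3432.
Paths (7,7)->(11,8): C(5,1) = 5.
By multiplication principle: 3432 x 5.

Final answer: 17160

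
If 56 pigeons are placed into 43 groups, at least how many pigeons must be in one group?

By the pigeonhole principle: ceiling(56/43).

Final answer: 2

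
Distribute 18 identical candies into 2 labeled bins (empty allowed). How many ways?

Stars and bars: C(n+k-1, k-1) = C(19,1).

Final answer: C(19,1) = 19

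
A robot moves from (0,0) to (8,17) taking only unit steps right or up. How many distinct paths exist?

Each path has 8 right steps and 17 up steps in some order (25 steps total).
Choose which 17 of the 25 steps are up: C(25,17).

Final answer: C(25,17) = 1081575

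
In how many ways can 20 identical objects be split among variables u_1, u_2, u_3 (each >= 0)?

Stars and bars with 20 stars and 2 bars:
C(20+3-1, 3-1) = C(22,2).

Final answer: C(22,2) = 231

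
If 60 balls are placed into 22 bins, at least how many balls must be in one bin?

By the pigeonhole principle: ceiling(60/22).

Final answer: 3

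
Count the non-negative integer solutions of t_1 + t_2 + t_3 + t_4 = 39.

Stars and bars with 39 stars and 3 bars:
C(39+4-1, 4-1) = C(42,3).

Final answer: C(42,3) = 11480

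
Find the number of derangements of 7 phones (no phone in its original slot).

Derangements satisfy D(n) = (n-1)(D(n-1) + D(n-2)), starting from D(0)=1, D(1)=0.
D(2) = 1 x (0 + 1) = 1
D(3) = 2 x (1 + 0) = 2
D(4) = 3 x (2 + 1) = 9
D(5) = 4 x (9 + 2) = 44
D(6) = 5 x (44 + 9) = 265
D(7) = 6 x (D(6) + D(5)) = 6 x (265 + 44)

Final answer: D(7) = 1854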